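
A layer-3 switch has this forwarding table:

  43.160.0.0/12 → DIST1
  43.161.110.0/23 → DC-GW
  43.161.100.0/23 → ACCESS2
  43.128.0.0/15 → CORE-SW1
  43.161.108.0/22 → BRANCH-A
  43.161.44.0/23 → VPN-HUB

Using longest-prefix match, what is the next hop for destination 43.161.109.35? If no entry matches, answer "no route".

Routes whose prefix contains 43.161.109.35:
  43.160.0.0/12 (43.160.0.0 - 43.175.255.255) -> DIST1
  43.161.108.0/22 (43.161.108.0 - 43.161.111.255) -> BRANCH-A
More-specific entries that do NOT match:
  43.161.110.0/23 (43.161.110.0 - 43.161.111.255) does not contain 43.161.109.35
  43.161.100.0/23 (43.161.100.0 - 43.161.101.255) does not contain 43.161.109.35
  43.161.44.0/23 (43.161.44.0 - 43.161.45.255) does not contain 43.161.109.35
Longest matching prefix is /22 -> next hop BRANCH-A.

BRANCH-A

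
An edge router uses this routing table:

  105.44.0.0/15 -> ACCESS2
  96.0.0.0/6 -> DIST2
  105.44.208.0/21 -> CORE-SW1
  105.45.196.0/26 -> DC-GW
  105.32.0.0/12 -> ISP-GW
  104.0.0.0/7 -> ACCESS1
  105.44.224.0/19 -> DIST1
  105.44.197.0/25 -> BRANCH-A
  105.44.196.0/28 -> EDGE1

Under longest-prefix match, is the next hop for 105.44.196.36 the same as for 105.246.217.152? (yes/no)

no

105.44.196.36: longest match 105.44.0.0/15 -> ACCESS2
105.246.217.152: longest match 104.0.0.0/7 -> ACCESS1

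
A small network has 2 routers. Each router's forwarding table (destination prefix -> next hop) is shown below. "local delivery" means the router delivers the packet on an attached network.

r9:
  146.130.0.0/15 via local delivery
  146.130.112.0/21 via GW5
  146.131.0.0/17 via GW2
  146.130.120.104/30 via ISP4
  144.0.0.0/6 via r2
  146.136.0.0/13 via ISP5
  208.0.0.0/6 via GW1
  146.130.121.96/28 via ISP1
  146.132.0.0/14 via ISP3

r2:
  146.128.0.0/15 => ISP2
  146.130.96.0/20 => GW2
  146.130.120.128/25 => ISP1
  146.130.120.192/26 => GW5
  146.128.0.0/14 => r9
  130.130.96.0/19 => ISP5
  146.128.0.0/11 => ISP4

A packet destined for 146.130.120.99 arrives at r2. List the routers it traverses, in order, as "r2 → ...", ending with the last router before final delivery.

r2 → r9

At r2: longest match for 146.130.120.99 is 146.128.0.0/14 -> r9
At r9: longest match for 146.130.120.99 is 146.130.0.0/15 -> local delivery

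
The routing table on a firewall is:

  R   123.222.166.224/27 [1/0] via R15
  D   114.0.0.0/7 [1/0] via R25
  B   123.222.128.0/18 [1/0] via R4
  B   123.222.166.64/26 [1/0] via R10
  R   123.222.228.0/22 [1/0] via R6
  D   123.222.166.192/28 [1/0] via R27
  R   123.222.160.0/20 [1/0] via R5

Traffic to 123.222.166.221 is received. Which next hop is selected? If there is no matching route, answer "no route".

R5

Routes whose prefix contains 123.222.166.221:
  123.222.128.0/18 (123.222.128.0 - 123.222.191.255) -> R4
  123.222.160.0/20 (123.222.160.0 - 123.222.175.255) -> R5
More-specific entries that do NOT match:
  123.222.166.192/28 (123.222.166.192 - 123.222.166.207) does not contain 123.222.166.221
  123.222.166.224/27 (123.222.166.224 - 123.222.166.255) does not contain 123.222.166.221
  123.222.166.64/26 (123.222.166.64 - 123.222.166.127) does not contain 123.222.166.221
  123.222.228.0/22 (123.222.228.0 - 123.222.231.255) does not contain 123.222.166.221
Longest matching prefix is /20 -> next hop R5.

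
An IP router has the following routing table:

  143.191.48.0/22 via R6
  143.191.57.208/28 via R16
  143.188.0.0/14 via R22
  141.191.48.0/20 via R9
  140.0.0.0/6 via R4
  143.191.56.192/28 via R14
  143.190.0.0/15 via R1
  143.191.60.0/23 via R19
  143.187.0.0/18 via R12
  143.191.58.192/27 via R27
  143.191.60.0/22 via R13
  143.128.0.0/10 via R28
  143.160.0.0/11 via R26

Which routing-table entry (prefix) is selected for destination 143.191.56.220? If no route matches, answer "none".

Entries matching 143.191.56.220:
  140.0.0.0/6 (140.0.0.0 - 143.255.255.255)
  143.128.0.0/10 (143.128.0.0 - 143.191.255.255)
  143.160.0.0/11 (143.160.0.0 - 143.191.255.255)
  143.188.0.0/14 (143.188.0.0 - 143.191.255.255)
  143.190.0.0/15 (143.190.0.0 - 143.191.255.255)
Most specific is 143.190.0.0/15.

143.190.0.0/15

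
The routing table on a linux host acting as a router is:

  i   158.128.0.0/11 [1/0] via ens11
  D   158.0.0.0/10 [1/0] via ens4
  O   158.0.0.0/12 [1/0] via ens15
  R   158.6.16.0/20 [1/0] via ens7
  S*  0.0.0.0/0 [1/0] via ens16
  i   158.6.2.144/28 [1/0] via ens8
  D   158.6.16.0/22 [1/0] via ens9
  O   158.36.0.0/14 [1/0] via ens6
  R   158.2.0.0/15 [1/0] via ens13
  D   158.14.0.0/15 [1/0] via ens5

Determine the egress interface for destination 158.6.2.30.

ens15

Routes whose prefix contains 158.6.2.30:
  0.0.0.0/0 (default, matches everything) -> ens16
  158.0.0.0/10 (158.0.0.0 - 158.63.255.255) -> ens4
  158.0.0.0/12 (158.0.0.0 - 158.15.255.255) -> ens15
More-specific entries that do NOT match:
  158.6.2.144/28 (158.6.2.144 - 158.6.2.159) does not contain 158.6.2.30
  158.6.16.0/22 (158.6.16.0 - 158.6.19.255) does not contain 158.6.2.30
  158.6.16.0/20 (158.6.16.0 - 158.6.31.255) does not contain 158.6.2.30
  158.2.0.0/15 (158.2.0.0 - 158.3.255.255) does not contain 158.6.2.30
  158.14.0.0/15 (158.14.0.0 - 158.15.255.255) does not contain 158.6.2.30
  158.36.0.0/14 (158.36.0.0 - 158.39.255.255) does not contain 158.6.2.30
Longest matching prefix is /12 -> interface ens15.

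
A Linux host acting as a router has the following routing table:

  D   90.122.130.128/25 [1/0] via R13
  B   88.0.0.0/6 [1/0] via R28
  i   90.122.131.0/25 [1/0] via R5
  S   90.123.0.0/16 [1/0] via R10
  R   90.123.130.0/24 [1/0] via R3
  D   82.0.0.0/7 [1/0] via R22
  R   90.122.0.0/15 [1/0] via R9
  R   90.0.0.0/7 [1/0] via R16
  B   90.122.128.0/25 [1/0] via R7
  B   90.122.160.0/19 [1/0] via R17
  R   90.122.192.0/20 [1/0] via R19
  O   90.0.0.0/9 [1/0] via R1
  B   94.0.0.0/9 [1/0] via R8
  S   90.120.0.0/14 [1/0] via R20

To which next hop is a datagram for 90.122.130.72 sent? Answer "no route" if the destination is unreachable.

R9

Routes whose prefix contains 90.122.130.72:
  88.0.0.0/6 (88.0.0.0 - 91.255.255.255) -> R28
  90.0.0.0/7 (90.0.0.0 - 91.255.255.255) -> R16
  90.0.0.0/9 (90.0.0.0 - 90.127.255.255) -> R1
  90.120.0.0/14 (90.120.0.0 - 90.123.255.255) -> R20
  90.122.0.0/15 (90.122.0.0 - 90.123.255.255) -> R9
More-specific entries that do NOT match:
  90.122.130.128/25 (90.122.130.128 - 90.122.130.255) does not contain 90.122.130.72
  90.122.131.0/25 (90.122.131.0 - 90.122.131.127) does not contain 90.122.130.72
  90.122.128.0/25 (90.122.128.0 - 90.122.128.127) does not contain 90.122.130.72
  90.123.130.0/24 (90.123.130.0 - 90.123.130.255) does not contain 90.122.130.72
  90.122.192.0/20 (90.122.192.0 - 90.122.207.255) does not contain 90.122.130.72
  90.122.160.0/19 (90.122.160.0 - 90.122.191.255) does not contain 90.122.130.72
  90.123.0.0/16 (90.123.0.0 - 90.123.255.255) does not contain 90.122.130.72
Longest matching prefix is /15 -> next hop R9.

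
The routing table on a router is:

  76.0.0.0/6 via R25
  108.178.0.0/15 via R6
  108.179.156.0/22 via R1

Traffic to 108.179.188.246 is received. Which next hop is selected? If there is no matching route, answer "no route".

Routes whose prefix contains 108.179.188.246:
  108.178.0.0/15 (108.178.0.0 - 108.179.255.255) -> R6
More-specific entries that do NOT match:
  108.179.156.0/22 (108.179.156.0 - 108.179.159.255) does not contain 108.179.188.246
Longest matching prefix is /15 -> next hop R6.

R6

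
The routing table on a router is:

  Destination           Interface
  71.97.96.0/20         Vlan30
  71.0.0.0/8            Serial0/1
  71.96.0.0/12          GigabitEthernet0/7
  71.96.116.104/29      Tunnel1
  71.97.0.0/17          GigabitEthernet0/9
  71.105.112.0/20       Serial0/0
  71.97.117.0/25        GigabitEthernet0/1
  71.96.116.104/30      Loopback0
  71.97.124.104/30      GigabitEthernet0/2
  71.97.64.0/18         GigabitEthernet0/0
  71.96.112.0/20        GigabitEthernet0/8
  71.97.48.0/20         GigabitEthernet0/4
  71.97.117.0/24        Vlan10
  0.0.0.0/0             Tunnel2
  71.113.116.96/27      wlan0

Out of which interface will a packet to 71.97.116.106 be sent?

GigabitEthernet0/0

Routes whose prefix contains 71.97.116.106:
  0.0.0.0/0 (default, matches everything) -> Tunnel2
  71.0.0.0/8 (71.0.0.0 - 71.255.255.255) -> Serial0/1
  71.96.0.0/12 (71.96.0.0 - 71.111.255.255) -> GigabitEthernet0/7
  71.97.0.0/17 (71.97.0.0 - 71.97.127.255) -> GigabitEthernet0/9
  71.97.64.0/18 (71.97.64.0 - 71.97.127.255) -> GigabitEthernet0/0
More-specific entries that do NOT match:
  71.96.116.104/30 (71.96.116.104 - 71.96.116.107) does not contain 71.97.116.106
  71.97.124.104/30 (71.97.124.104 - 71.97.124.107) does not contain 71.97.116.106
  71.96.116.104/29 (71.96.116.104 - 71.96.116.111) does not contain 71.97.116.106
  71.113.116.96/27 (71.113.116.96 - 71.113.116.127) does not contain 71.97.116.106
  71.97.117.0/25 (71.97.117.0 - 71.97.117.127) does not contain 71.97.116.106
  71.97.117.0/24 (71.97.117.0 - 71.97.117.255) does not contain 71.97.116.106
  71.97.96.0/20 (71.97.96.0 - 71.97.111.255) does not contain 71.97.116.106
  71.105.112.0/20 (71.105.112.0 - 71.105.127.255) does not contain 71.97.116.106
  71.96.112.0/20 (71.96.112.0 - 71.96.127.255) does not contain 71.97.116.106
  71.97.48.0/20 (71.97.48.0 - 71.97.63.255) does not contain 71.97.116.106
Longest matching prefix is /18 -> interface GigabitEthernet0/0.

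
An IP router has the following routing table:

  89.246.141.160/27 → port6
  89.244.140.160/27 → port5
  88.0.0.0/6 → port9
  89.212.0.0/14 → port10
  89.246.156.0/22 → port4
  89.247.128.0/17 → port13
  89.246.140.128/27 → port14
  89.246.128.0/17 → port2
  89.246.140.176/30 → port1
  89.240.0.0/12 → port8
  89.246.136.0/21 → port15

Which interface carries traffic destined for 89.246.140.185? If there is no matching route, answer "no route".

Routes whose prefix contains 89.246.140.185:
  88.0.0.0/6 (88.0.0.0 - 91.255.255.255) -> port9
  89.240.0.0/12 (89.240.0.0 - 89.255.255.255) -> port8
  89.246.128.0/17 (89.246.128.0 - 89.246.255.255) -> port2
  89.246.136.0/21 (89.246.136.0 - 89.246.143.255) -> port15
More-specific entries that do NOT match:
  89.246.140.176/30 (89.246.140.176 - 89.246.140.179) does not contain 89.246.140.185
  89.246.141.160/27 (89.246.141.160 - 89.246.141.191) does not contain 89.246.140.185
  89.244.140.160/27 (89.244.140.160 - 89.244.140.191) does not contain 89.246.140.185
  89.246.140.128/27 (89.246.140.128 - 89.246.140.159) does not contain 89.246.140.185
  89.246.156.0/22 (89.246.156.0 - 89.246.159.255) does not contain 89.246.140.185
Longest matching prefix is /21 -> interface port15.

port15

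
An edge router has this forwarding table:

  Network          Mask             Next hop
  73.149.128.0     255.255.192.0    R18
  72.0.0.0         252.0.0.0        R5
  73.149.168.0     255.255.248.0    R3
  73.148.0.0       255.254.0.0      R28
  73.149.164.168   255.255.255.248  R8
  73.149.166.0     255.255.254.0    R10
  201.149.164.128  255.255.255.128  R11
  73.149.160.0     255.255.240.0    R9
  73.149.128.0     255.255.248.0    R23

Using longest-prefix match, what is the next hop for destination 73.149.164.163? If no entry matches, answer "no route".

R9

Routes whose prefix contains 73.149.164.163:
  72.0.0.0/6 (72.0.0.0 - 75.255.255.255) -> R5
  73.148.0.0/15 (73.148.0.0 - 73.149.255.255) -> R28
  73.149.128.0/18 (73.149.128.0 - 73.149.191.255) -> R18
  73.149.160.0/20 (73.149.160.0 - 73.149.175.255) -> R9
More-specific entries that do NOT match:
  73.149.164.168/29 (73.149.164.168 - 73.149.164.175) does not contain 73.149.164.163
  201.149.164.128/25 (201.149.164.128 - 201.149.164.255) does not contain 73.149.164.163
  73.149.166.0/23 (73.149.166.0 - 73.149.167.255) does not contain 73.149.164.163
  73.149.168.0/21 (73.149.168.0 - 73.149.175.255) does not contain 73.149.164.163
  73.149.128.0/21 (73.149.128.0 - 73.149.135.255) does not contain 73.149.164.163
Longest matching prefix is /20 -> next hop R9.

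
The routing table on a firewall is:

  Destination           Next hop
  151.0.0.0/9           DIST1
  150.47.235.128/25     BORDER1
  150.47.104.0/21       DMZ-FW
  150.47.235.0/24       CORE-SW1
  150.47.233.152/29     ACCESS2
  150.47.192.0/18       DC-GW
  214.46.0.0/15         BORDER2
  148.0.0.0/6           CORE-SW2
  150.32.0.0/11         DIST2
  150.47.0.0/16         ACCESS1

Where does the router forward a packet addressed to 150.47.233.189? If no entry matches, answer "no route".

DC-GW

Routes whose prefix contains 150.47.233.189:
  148.0.0.0/6 (148.0.0.0 - 151.255.255.255) -> CORE-SW2
  150.32.0.0/11 (150.32.0.0 - 150.63.255.255) -> DIST2
  150.47.0.0/16 (150.47.0.0 - 150.47.255.255) -> ACCESS1
  150.47.192.0/18 (150.47.192.0 - 150.47.255.255) -> DC-GW
More-specific entries that do NOT match:
  150.47.233.152/29 (150.47.233.152 - 150.47.233.159) does not contain 150.47.233.189
  150.47.235.128/25 (150.47.235.128 - 150.47.235.255) does not contain 150.47.233.189
  150.47.235.0/24 (150.47.235.0 - 150.47.235.255) does not contain 150.47.233.189
  150.47.104.0/21 (150.47.104.0 - 150.47.111.255) does not contain 150.47.233.189
Longest matching prefix is /18 -> next hop DC-GW.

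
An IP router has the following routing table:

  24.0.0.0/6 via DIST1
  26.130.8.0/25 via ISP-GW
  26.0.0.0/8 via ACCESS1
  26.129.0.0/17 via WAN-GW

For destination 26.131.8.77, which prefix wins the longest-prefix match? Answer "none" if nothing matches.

Entries matching 26.131.8.77:
  24.0.0.0/6 (24.0.0.0 - 27.255.255.255)
  26.0.0.0/8 (26.0.0.0 - 26.255.255.255)
Most specific is 26.0.0.0/8.

26.0.0.0/8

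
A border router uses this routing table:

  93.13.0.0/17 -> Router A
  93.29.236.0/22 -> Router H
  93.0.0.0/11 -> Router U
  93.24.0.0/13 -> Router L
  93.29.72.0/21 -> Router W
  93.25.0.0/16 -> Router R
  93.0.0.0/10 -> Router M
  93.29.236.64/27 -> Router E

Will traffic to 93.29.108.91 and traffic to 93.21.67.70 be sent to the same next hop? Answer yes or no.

93.29.108.91: longest match 93.24.0.0/13 -> Router L
93.21.67.70: longest match 93.0.0.0/11 -> Router U

no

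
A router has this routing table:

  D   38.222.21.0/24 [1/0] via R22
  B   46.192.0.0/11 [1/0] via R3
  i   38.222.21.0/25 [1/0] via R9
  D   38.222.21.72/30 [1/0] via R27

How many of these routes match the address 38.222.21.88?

Prefixes containing 38.222.21.88:
  38.222.21.0/24 (38.222.21.0 - 38.222.21.255)
  38.222.21.0/25 (38.222.21.0 - 38.222.21.127)
Total matching entries: 2.

2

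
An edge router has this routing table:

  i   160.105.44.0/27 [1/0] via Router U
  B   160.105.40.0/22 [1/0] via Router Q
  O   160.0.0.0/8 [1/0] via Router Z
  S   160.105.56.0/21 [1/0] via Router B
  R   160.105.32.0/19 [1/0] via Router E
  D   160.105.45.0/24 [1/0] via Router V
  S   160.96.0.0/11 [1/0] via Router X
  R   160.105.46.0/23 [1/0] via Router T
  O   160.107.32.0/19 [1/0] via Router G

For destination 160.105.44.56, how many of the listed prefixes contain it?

3

Prefixes containing 160.105.44.56:
  160.0.0.0/8 (160.0.0.0 - 160.255.255.255)
  160.96.0.0/11 (160.96.0.0 - 160.127.255.255)
  160.105.32.0/19 (160.105.32.0 - 160.105.63.255)
Total matching entries: 3.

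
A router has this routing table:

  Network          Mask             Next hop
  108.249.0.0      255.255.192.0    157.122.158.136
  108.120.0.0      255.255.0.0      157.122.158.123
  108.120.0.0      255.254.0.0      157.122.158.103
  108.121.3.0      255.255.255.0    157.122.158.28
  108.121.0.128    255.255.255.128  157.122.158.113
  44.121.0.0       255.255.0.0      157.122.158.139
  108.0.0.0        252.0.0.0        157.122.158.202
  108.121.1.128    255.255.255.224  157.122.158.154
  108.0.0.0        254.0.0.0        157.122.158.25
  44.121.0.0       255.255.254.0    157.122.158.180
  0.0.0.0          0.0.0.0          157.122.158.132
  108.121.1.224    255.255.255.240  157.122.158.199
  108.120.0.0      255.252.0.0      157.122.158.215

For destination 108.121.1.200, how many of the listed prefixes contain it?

Prefixes containing 108.121.1.200:
  0.0.0.0/0 (default, matches everything)
  108.0.0.0/6 (108.0.0.0 - 111.255.255.255)
  108.0.0.0/7 (108.0.0.0 - 109.255.255.255)
  108.120.0.0/14 (108.120.0.0 - 108.123.255.255)
  108.120.0.0/15 (108.120.0.0 - 108.121.255.255)
Total matching entries: 5.

5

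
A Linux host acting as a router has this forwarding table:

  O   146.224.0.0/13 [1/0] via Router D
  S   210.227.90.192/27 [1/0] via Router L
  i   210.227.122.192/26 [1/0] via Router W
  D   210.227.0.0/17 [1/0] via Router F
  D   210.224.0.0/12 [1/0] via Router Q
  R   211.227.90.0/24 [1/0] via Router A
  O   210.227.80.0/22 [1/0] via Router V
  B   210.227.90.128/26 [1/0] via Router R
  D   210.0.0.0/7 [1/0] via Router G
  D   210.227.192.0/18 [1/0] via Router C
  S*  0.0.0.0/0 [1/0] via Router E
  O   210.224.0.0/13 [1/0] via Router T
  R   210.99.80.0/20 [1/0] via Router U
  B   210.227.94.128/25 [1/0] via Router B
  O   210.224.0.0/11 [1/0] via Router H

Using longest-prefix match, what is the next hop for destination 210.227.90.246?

Router F

Routes whose prefix contains 210.227.90.246:
  0.0.0.0/0 (default, matches everything) -> Router E
  210.0.0.0/7 (210.0.0.0 - 211.255.255.255) -> Router G
  210.224.0.0/11 (210.224.0.0 - 210.255.255.255) -> Router H
  210.224.0.0/12 (210.224.0.0 - 210.239.255.255) -> Router Q
  210.224.0.0/13 (210.224.0.0 - 210.231.255.255) -> Router T
  210.227.0.0/17 (210.227.0.0 - 210.227.127.255) -> Router F
More-specific entries that do NOT match:
  210.227.90.192/27 (210.227.90.192 - 210.227.90.223) does not contain 210.227.90.246
  210.227.122.192/26 (210.227.122.192 - 210.227.122.255) does not contain 210.227.90.246
  210.227.90.128/26 (210.227.90.128 - 210.227.90.191) does not contain 210.227.90.246
  210.227.94.128/25 (210.227.94.128 - 210.227.94.255) does not contain 210.227.90.246
  211.227.90.0/24 (211.227.90.0 - 211.227.90.255) does not contain 210.227.90.246
  210.227.80.0/22 (210.227.80.0 - 210.227.83.255) does not contain 210.227.90.246
  210.99.80.0/20 (210.99.80.0 - 210.99.95.255) does not contain 210.227.90.246
  210.227.192.0/18 (210.227.192.0 - 210.227.255.255) does not contain 210.227.90.246
Longest matching prefix is /17 -> next hop Router F.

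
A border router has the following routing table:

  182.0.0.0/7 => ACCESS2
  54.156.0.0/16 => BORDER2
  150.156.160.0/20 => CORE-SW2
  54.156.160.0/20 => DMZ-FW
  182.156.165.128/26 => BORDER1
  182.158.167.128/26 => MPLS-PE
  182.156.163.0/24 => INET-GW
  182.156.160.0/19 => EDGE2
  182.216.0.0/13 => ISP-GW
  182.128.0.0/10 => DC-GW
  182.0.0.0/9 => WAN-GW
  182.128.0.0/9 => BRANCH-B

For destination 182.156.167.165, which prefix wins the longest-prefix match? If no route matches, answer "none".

182.156.160.0/19

Entries matching 182.156.167.165:
  182.0.0.0/7 (182.0.0.0 - 183.255.255.255)
  182.128.0.0/9 (182.128.0.0 - 182.255.255.255)
  182.128.0.0/10 (182.128.0.0 - 182.191.255.255)
  182.156.160.0/19 (182.156.160.0 - 182.156.191.255)
Most specific is 182.156.160.0/19.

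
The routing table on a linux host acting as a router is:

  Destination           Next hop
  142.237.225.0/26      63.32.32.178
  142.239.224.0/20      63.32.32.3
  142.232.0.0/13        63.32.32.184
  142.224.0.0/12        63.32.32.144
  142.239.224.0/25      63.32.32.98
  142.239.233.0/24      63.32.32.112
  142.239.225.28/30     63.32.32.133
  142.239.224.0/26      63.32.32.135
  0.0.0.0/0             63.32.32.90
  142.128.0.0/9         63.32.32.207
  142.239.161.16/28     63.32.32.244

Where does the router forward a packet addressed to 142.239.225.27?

Routes whose prefix contains 142.239.225.27:
  0.0.0.0/0 (default, matches everything) -> 63.32.32.90
  142.128.0.0/9 (142.128.0.0 - 142.255.255.255) -> 63.32.32.207
  142.224.0.0/12 (142.224.0.0 - 142.239.255.255) -> 63.32.32.144
  142.232.0.0/13 (142.232.0.0 - 142.239.255.255) -> 63.32.32.184
  142.239.224.0/20 (142.239.224.0 - 142.239.239.255) -> 63.32.32.3
More-specific entries that do NOT match:
  142.239.225.28/30 (142.239.225.28 - 142.239.225.31) does not contain 142.239.225.27
  142.239.161.16/28 (142.239.161.16 - 142.239.161.31) does not contain 142.239.225.27
  142.237.225.0/26 (142.237.225.0 - 142.237.225.63) does not contain 142.239.225.27
  142.239.224.0/26 (142.239.224.0 - 142.239.224.63) does not contain 142.239.225.27
  142.239.224.0/25 (142.239.224.0 - 142.239.224.127) does not contain 142.239.225.27
  142.239.233.0/24 (142.239.233.0 - 142.239.233.255) does not contain 142.239.225.27
Longest matching prefix is /20 -> next hop 63.32.32.3.

63.32.32.3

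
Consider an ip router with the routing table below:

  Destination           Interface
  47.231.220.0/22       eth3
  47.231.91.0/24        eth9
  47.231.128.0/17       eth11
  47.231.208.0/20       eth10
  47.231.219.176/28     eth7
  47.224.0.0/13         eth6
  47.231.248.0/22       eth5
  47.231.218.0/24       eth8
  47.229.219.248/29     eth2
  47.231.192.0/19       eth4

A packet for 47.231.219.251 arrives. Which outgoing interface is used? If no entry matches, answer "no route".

eth10

Routes whose prefix contains 47.231.219.251:
  47.224.0.0/13 (47.224.0.0 - 47.231.255.255) -> eth6
  47.231.128.0/17 (47.231.128.0 - 47.231.255.255) -> eth11
  47.231.192.0/19 (47.231.192.0 - 47.231.223.255) -> eth4
  47.231.208.0/20 (47.231.208.0 - 47.231.223.255) -> eth10
More-specific entries that do NOT match:
  47.229.219.248/29 (47.229.219.248 - 47.229.219.255) does not contain 47.231.219.251
  47.231.219.176/28 (47.231.219.176 - 47.231.219.191) does not contain 47.231.219.251
  47.231.91.0/24 (47.231.91.0 - 47.231.91.255) does not contain 47.231.219.251
  47.231.218.0/24 (47.231.218.0 - 47.231.218.255) does not contain 47.231.219.251
  47.231.220.0/22 (47.231.220.0 - 47.231.223.255) does not contain 47.231.219.251
  47.231.248.0/22 (47.231.248.0 - 47.231.251.255) does not contain 47.231.219.251
Longest matching prefix is /20 -> interface eth10.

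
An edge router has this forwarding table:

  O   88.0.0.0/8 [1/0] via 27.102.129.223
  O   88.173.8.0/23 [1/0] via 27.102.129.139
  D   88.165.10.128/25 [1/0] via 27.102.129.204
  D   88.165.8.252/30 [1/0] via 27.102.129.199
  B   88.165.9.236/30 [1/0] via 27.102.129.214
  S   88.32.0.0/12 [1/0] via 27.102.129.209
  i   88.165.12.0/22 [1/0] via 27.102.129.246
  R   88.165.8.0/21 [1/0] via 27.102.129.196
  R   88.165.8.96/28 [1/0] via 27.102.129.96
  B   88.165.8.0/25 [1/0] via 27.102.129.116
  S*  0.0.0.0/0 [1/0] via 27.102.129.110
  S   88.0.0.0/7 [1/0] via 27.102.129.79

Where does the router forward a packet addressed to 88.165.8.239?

Routes whose prefix contains 88.165.8.239:
  0.0.0.0/0 (default, matches everything) -> 27.102.129.110
  88.0.0.0/7 (88.0.0.0 - 89.255.255.255) -> 27.102.129.79
  88.0.0.0/8 (88.0.0.0 - 88.255.255.255) -> 27.102.129.223
  88.165.8.0/21 (88.165.8.0 - 88.165.15.255) -> 27.102.129.196
More-specific entries that do NOT match:
  88.165.8.252/30 (88.165.8.252 - 88.165.8.255) does not contain 88.165.8.239
  88.165.9.236/30 (88.165.9.236 - 88.165.9.239) does not contain 88.165.8.239
  88.165.8.96/28 (88.165.8.96 - 88.165.8.111) does not contain 88.165.8.239
  88.165.10.128/25 (88.165.10.128 - 88.165.10.255) does not contain 88.165.8.239
  88.165.8.0/25 (88.165.8.0 - 88.165.8.127) does not contain 88.165.8.239
  88.173.8.0/23 (88.173.8.0 - 88.173.9.255) does not contain 88.165.8.239
  88.165.12.0/22 (88.165.12.0 - 88.165.15.255) does not contain 88.165.8.239
Longest matching prefix is /21 -> next hop 27.102.129.196.

27.102.129.196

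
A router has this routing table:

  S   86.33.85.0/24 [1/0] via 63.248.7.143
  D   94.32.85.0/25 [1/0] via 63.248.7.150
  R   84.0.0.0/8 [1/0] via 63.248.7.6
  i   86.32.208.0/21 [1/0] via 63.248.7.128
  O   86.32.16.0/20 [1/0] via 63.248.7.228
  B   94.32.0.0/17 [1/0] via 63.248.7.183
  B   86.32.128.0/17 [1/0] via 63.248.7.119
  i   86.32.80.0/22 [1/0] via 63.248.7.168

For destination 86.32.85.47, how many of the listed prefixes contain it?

No listed prefix contains 86.32.85.47.
Total matching entries: 0.

0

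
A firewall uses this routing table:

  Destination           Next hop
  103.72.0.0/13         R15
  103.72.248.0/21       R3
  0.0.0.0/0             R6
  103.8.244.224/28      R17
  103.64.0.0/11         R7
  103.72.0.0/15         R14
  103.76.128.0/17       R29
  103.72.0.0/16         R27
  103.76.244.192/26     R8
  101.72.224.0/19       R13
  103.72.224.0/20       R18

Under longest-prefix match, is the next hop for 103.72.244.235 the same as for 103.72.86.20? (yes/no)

yes

103.72.244.235: longest match 103.72.0.0/16 -> R27
103.72.86.20: longest match 103.72.0.0/16 -> R27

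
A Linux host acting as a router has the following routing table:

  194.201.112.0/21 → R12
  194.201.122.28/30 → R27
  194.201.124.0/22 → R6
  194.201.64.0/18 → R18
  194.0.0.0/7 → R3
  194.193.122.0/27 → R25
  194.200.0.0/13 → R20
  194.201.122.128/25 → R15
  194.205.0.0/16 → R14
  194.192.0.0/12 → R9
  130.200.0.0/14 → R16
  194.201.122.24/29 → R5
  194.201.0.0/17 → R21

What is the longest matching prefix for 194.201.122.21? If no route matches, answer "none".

Entries matching 194.201.122.21:
  194.0.0.0/7 (194.0.0.0 - 195.255.255.255)
  194.192.0.0/12 (194.192.0.0 - 194.207.255.255)
  194.200.0.0/13 (194.200.0.0 - 194.207.255.255)
  194.201.0.0/17 (194.201.0.0 - 194.201.127.255)
  194.201.64.0/18 (194.201.64.0 - 194.201.127.255)
Most specific is 194.201.64.0/18.

194.201.64.0/18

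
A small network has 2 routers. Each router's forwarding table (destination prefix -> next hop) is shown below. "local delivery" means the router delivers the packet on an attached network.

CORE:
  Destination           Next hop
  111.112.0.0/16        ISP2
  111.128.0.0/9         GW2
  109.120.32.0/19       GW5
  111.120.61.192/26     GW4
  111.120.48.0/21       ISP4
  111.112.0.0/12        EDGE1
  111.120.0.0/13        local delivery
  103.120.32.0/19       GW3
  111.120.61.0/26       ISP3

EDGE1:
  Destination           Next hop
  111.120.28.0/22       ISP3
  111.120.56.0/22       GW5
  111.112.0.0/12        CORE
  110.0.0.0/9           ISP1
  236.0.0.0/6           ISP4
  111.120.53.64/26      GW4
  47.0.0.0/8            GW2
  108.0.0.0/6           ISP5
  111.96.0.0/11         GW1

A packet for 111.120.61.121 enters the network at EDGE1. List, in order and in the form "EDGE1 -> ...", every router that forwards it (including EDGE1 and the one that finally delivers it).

At EDGE1: longest match for 111.120.61.121 is 111.112.0.0/12 -> CORE
At CORE: longest match for 111.120.61.121 is 111.120.0.0/13 -> local delivery

EDGE1 -> CORE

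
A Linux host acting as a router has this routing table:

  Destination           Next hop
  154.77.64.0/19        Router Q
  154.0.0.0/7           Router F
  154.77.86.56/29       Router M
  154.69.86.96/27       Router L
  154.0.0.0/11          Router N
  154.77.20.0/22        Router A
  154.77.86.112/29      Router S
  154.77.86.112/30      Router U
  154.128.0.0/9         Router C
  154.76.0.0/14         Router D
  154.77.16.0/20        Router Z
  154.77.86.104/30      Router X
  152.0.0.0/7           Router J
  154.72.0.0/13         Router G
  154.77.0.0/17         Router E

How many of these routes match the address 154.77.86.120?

5

Prefixes containing 154.77.86.120:
  154.0.0.0/7 (154.0.0.0 - 155.255.255.255)
  154.72.0.0/13 (154.72.0.0 - 154.79.255.255)
  154.76.0.0/14 (154.76.0.0 - 154.79.255.255)
  154.77.0.0/17 (154.77.0.0 - 154.77.127.255)
  154.77.64.0/19 (154.77.64.0 - 154.77.95.255)
Total matching entries: 5.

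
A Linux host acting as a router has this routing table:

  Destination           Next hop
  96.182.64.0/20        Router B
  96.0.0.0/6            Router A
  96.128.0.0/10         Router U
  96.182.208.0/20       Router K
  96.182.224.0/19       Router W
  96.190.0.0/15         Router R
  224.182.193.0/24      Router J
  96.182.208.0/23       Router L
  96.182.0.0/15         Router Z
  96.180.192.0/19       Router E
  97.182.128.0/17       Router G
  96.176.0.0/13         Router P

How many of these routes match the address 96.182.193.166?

4

Prefixes containing 96.182.193.166:
  96.0.0.0/6 (96.0.0.0 - 99.255.255.255)
  96.128.0.0/10 (96.128.0.0 - 96.191.255.255)
  96.176.0.0/13 (96.176.0.0 - 96.183.255.255)
  96.182.0.0/15 (96.182.0.0 - 96.183.255.255)
Total matching entries: 4.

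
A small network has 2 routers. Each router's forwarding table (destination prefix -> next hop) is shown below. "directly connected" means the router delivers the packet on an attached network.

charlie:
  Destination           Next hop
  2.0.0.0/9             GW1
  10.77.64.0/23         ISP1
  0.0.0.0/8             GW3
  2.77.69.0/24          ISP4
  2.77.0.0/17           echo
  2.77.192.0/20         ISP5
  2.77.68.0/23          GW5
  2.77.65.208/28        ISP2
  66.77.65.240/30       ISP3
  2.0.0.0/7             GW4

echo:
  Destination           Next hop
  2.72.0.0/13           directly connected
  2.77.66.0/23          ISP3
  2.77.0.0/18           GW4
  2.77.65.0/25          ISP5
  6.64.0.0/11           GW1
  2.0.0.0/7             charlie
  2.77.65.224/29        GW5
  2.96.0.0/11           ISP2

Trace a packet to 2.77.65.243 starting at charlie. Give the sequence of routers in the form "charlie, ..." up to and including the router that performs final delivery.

charlie, echo

At charlie: longest match for 2.77.65.243 is 2.77.0.0/17 -> echo
At echo: longest match for 2.77.65.243 is 2.72.0.0/13 -> directly connected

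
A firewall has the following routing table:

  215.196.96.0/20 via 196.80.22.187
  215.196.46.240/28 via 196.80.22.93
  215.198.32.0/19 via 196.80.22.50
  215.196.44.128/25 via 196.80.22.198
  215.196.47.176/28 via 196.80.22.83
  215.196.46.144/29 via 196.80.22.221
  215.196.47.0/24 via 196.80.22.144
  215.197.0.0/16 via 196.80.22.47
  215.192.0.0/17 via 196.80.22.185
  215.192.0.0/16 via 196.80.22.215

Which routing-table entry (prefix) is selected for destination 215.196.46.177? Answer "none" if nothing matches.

215.196.46.177 is outside every listed prefix and there is no default route.

none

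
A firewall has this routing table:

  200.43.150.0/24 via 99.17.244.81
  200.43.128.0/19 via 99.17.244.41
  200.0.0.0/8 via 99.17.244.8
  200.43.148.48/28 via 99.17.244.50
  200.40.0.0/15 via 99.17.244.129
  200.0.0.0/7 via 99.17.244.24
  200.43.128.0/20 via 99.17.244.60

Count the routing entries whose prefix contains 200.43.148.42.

3

Prefixes containing 200.43.148.42:
  200.0.0.0/7 (200.0.0.0 - 201.255.255.255)
  200.0.0.0/8 (200.0.0.0 - 200.255.255.255)
  200.43.128.0/19 (200.43.128.0 - 200.43.159.255)
Total matching entries: 3.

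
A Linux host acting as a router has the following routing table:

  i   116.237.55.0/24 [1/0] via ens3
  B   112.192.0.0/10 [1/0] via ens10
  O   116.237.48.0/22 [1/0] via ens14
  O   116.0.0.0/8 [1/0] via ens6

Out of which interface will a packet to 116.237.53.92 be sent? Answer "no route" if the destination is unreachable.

Routes whose prefix contains 116.237.53.92:
  116.0.0.0/8 (116.0.0.0 - 116.255.255.255) -> ens6
More-specific entries that do NOT match:
  116.237.55.0/24 (116.237.55.0 - 116.237.55.255) does not contain 116.237.53.92
  116.237.48.0/22 (116.237.48.0 - 116.237.51.255) does not contain 116.237.53.92
  112.192.0.0/10 (112.192.0.0 - 112.255.255.255) does not contain 116.237.53.92
Longest matching prefix is /8 -> interface ens6.

ens6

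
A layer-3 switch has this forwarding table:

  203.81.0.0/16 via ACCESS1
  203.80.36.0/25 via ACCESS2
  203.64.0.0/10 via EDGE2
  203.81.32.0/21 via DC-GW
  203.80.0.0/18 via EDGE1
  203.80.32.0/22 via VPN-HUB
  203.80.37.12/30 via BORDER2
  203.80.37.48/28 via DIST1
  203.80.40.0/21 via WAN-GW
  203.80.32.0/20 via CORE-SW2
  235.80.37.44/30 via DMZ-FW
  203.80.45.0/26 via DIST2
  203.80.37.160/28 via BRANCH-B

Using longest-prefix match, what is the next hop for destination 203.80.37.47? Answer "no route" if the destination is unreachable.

Routes whose prefix contains 203.80.37.47:
  203.64.0.0/10 (203.64.0.0 - 203.127.255.255) -> EDGE2
  203.80.0.0/18 (203.80.0.0 - 203.80.63.255) -> EDGE1
  203.80.32.0/20 (203.80.32.0 - 203.80.47.255) -> CORE-SW2
More-specific entries that do NOT match:
  203.80.37.12/30 (203.80.37.12 - 203.80.37.15) does not contain 203.80.37.47
  235.80.37.44/30 (235.80.37.44 - 235.80.37.47) does not contain 203.80.37.47
  203.80.37.48/28 (203.80.37.48 - 203.80.37.63) does not contain 203.80.37.47
  203.80.37.160/28 (203.80.37.160 - 203.80.37.175) does not contain 203.80.37.47
  203.80.45.0/26 (203.80.45.0 - 203.80.45.63) does not contain 203.80.37.47
  203.80.36.0/25 (203.80.36.0 - 203.80.36.127) does not contain 203.80.37.47
  203.80.32.0/22 (203.80.32.0 - 203.80.35.255) does not contain 203.80.37.47
  203.81.32.0/21 (203.81.32.0 - 203.81.39.255) does not contain 203.80.37.47
  203.80.40.0/21 (203.80.40.0 - 203.80.47.255) does not contain 203.80.37.47
Longest matching prefix is /20 -> next hop CORE-SW2.

CORE-SW2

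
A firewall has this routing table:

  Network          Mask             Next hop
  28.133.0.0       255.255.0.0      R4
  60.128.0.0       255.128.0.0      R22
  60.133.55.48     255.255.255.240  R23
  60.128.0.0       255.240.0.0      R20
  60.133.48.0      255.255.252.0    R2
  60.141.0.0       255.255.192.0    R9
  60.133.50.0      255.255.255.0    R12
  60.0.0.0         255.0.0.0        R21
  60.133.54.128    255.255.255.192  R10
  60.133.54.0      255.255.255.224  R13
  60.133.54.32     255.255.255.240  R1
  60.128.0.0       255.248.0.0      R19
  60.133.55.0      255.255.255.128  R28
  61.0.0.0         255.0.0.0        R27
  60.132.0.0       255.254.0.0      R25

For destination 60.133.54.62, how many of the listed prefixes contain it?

5

Prefixes containing 60.133.54.62:
  60.0.0.0/8 (60.0.0.0 - 60.255.255.255)
  60.128.0.0/9 (60.128.0.0 - 60.255.255.255)
  60.128.0.0/12 (60.128.0.0 - 60.143.255.255)
  60.128.0.0/13 (60.128.0.0 - 60.135.255.255)
  60.132.0.0/15 (60.132.0.0 - 60.133.255.255)
Total matching entries: 5.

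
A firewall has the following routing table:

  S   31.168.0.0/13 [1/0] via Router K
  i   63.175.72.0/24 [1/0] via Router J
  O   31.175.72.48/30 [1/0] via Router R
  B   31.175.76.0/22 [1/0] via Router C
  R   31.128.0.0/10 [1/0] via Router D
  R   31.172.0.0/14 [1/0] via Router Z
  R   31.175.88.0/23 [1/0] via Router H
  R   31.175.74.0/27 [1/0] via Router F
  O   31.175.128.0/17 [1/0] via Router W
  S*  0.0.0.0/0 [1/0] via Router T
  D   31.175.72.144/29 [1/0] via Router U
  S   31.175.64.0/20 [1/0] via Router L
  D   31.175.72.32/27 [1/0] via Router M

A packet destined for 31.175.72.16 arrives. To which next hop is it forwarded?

Router L

Routes whose prefix contains 31.175.72.16:
  0.0.0.0/0 (default, matches everything) -> Router T
  31.128.0.0/10 (31.128.0.0 - 31.191.255.255) -> Router D
  31.168.0.0/13 (31.168.0.0 - 31.175.255.255) -> Router K
  31.172.0.0/14 (31.172.0.0 - 31.175.255.255) -> Router Z
  31.175.64.0/20 (31.175.64.0 - 31.175.79.255) -> Router L
More-specific entries that do NOT match:
  31.175.72.48/30 (31.175.72.48 - 31.175.72.51) does not contain 31.175.72.16
  31.175.72.144/29 (31.175.72.144 - 31.175.72.151) does not contain 31.175.72.16
  31.175.74.0/27 (31.175.74.0 - 31.175.74.31) does not contain 31.175.72.16
  31.175.72.32/27 (31.175.72.32 - 31.175.72.63) does not contain 31.175.72.16
  63.175.72.0/24 (63.175.72.0 - 63.175.72.255) does not contain 31.175.72.16
  31.175.88.0/23 (31.175.88.0 - 31.175.89.255) does not contain 31.175.72.16
  31.175.76.0/22 (31.175.76.0 - 31.175.79.255) does not contain 31.175.72.16
Longest matching prefix is /20 -> next hop Router L.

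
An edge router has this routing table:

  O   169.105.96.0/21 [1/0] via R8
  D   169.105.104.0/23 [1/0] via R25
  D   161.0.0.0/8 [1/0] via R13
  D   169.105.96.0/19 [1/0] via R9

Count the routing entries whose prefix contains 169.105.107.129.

Prefixes containing 169.105.107.129:
  169.105.96.0/19 (169.105.96.0 - 169.105.127.255)
Total matching entries: 1.

1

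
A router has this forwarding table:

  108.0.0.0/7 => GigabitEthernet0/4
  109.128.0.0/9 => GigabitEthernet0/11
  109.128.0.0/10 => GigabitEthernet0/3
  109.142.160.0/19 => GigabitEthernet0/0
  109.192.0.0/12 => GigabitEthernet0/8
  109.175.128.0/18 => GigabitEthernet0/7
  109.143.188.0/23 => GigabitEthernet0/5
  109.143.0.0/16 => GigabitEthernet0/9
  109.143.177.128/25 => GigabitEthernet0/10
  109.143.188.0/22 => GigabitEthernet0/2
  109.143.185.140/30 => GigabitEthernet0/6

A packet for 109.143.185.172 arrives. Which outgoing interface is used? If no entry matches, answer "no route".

Routes whose prefix contains 109.143.185.172:
  108.0.0.0/7 (108.0.0.0 - 109.255.255.255) -> GigabitEthernet0/4
  109.128.0.0/9 (109.128.0.0 - 109.255.255.255) -> GigabitEthernet0/11
  109.128.0.0/10 (109.128.0.0 - 109.191.255.255) -> GigabitEthernet0/3
  109.143.0.0/16 (109.143.0.0 - 109.143.255.255) -> GigabitEthernet0/9
More-specific entries that do NOT match:
  109.143.185.140/30 (109.143.185.140 - 109.143.185.143) does not contain 109.143.185.172
  109.143.177.128/25 (109.143.177.128 - 109.143.177.255) does not contain 109.143.185.172
  109.143.188.0/23 (109.143.188.0 - 109.143.189.255) does not contain 109.143.185.172
  109.143.188.0/22 (109.143.188.0 - 109.143.191.255) does not contain 109.143.185.172
  109.142.160.0/19 (109.142.160.0 - 109.142.191.255) does not contain 109.143.185.172
  109.175.128.0/18 (109.175.128.0 - 109.175.191.255) does not contain 109.143.185.172
Longest matching prefix is /16 -> interface GigabitEthernet0/9.

GigabitEthernet0/9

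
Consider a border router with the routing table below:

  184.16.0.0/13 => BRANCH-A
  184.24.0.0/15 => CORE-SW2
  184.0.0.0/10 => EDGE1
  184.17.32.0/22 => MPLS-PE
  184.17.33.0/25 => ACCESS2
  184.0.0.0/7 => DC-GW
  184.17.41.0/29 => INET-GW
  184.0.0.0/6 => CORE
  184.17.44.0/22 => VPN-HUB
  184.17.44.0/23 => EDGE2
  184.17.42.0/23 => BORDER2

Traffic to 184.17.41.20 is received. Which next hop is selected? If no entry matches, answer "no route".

Routes whose prefix contains 184.17.41.20:
  184.0.0.0/6 (184.0.0.0 - 187.255.255.255) -> CORE
  184.0.0.0/7 (184.0.0.0 - 185.255.255.255) -> DC-GW
  184.0.0.0/10 (184.0.0.0 - 184.63.255.255) -> EDGE1
  184.16.0.0/13 (184.16.0.0 - 184.23.255.255) -> BRANCH-A
More-specific entries that do NOT match:
  184.17.41.0/29 (184.17.41.0 - 184.17.41.7) does not contain 184.17.41.20
  184.17.33.0/25 (184.17.33.0 - 184.17.33.127) does not contain 184.17.41.20
  184.17.44.0/23 (184.17.44.0 - 184.17.45.255) does not contain 184.17.41.20
  184.17.42.0/23 (184.17.42.0 - 184.17.43.255) does not contain 184.17.41.20
  184.17.32.0/22 (184.17.32.0 - 184.17.35.255) does not contain 184.17.41.20
  184.17.44.0/22 (184.17.44.0 - 184.17.47.255) does not contain 184.17.41.20
  184.24.0.0/15 (184.24.0.0 - 184.25.255.255) does not contain 184.17.41.20
Longest matching prefix is /13 -> next hop BRANCH-A.

BRANCH-A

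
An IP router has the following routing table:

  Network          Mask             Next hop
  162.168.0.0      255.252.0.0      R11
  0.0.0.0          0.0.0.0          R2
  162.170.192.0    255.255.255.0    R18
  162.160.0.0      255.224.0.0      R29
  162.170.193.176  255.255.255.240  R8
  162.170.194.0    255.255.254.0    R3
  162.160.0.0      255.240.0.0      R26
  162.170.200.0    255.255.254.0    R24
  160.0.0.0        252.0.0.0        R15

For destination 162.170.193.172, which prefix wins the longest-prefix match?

Entries matching 162.170.193.172:
  0.0.0.0/0 (default, matches everything)
  160.0.0.0/6 (160.0.0.0 - 163.255.255.255)
  162.160.0.0/11 (162.160.0.0 - 162.191.255.255)
  162.160.0.0/12 (162.160.0.0 - 162.175.255.255)
  162.168.0.0/14 (162.168.0.0 - 162.171.255.255)
Most specific is 162.168.0.0/14.

162.168.0.0/14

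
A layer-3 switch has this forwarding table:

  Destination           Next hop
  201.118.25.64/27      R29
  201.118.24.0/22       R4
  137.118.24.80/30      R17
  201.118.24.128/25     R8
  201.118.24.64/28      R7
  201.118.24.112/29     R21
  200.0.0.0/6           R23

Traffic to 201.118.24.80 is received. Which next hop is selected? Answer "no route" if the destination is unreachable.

R4

Routes whose prefix contains 201.118.24.80:
  200.0.0.0/6 (200.0.0.0 - 203.255.255.255) -> R23
  201.118.24.0/22 (201.118.24.0 - 201.118.27.255) -> R4
More-specific entries that do NOT match:
  137.118.24.80/30 (137.118.24.80 - 137.118.24.83) does not contain 201.118.24.80
  201.118.24.112/29 (201.118.24.112 - 201.118.24.119) does not contain 201.118.24.80
  201.118.24.64/28 (201.118.24.64 - 201.118.24.79) does not contain 201.118.24.80
  201.118.25.64/27 (201.118.25.64 - 201.118.25.95) does not contain 201.118.24.80
  201.118.24.128/25 (201.118.24.128 - 201.118.24.255) does not contain 201.118.24.80
Longest matching prefix is /22 -> next hop R4.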